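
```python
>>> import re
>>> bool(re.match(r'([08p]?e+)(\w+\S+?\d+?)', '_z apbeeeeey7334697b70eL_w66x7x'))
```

This matches optionally one of [08p], then one or more of a literal 'e' (captured); then one or more of a word character, then one or more of a non-whitespace character (lazy), then one or more of a digit (lazy) (captured).
`match` is anchored at position 0; if the pattern doesn't fit there, it returns None.
Here the string doesn't start with a match, so the call returns None, and `bool(None)` is False.

False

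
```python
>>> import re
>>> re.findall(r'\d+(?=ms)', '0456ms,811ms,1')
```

['0456', '811']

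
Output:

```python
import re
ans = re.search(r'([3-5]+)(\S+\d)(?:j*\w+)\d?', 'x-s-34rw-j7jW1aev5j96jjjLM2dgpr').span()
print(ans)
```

The pattern matches one or more of a character in [3-5] (captured); then one or more of a non-whitespace character, then a digit (captured); then zero or more of the literal 'j', then one or more of a word character (non-capturing group); then optionally a digit.
`re.search` scans for the first position where the pattern succeeds.
The match spans [4:31] → '34rw-j7jW1aev5j96jjjLM2dgpr'.
Captured: group 1 = '34', group 2 = 'rw-j7jW1aev5j96jjjLM2'.

(4, 31)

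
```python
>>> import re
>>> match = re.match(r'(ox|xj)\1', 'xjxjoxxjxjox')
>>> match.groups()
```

After group 1 captures some text, `\1` only succeeds where that same text appears again.
With `match`, the pattern is implicitly anchored at the beginning.
The match spans [0:4] → 'xjxj'.
Captured: group 1 = 'xj'.

('xj',)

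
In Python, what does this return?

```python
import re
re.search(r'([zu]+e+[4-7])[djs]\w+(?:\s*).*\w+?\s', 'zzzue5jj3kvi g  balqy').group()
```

Pattern: one or more of one of [zu], then one or more of the literal 'e', then a character in [4-7] (captured); then one of [djs], then one or more of a word character; then zero or more of whitespace (non-capturing group); then zero or more of any character, then one or more of a word character (lazy), then whitespace.
`search` walks the string left to right and returns the first match it finds.
The match spans [0:15] → 'zzzue5jj3kvi g '.
Captured: group 1 = 'zzzue5'.

'zzzue5jj3kvi g '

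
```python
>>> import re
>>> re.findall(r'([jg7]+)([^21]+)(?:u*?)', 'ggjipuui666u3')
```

This matches one or more of one of [jg7] (captured); then one or more of any character except [21] (captured); then zero or more of a literal 'u' (lazy) (non-capturing group).
Scanning left to right: at [0:13] match 'ggjipuui666u3', groups = ('ggj', 'ipuui666u3').
2 groups means the one result is a tuple of 2 captured strings — 1 here.

[('ggj', 'ipuui666u3')]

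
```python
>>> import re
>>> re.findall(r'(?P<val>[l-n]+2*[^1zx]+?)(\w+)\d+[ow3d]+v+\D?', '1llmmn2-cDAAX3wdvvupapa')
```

[('llmmn2-', 'cDAAX')]

The pattern matches one or more of a character in [l-n], then zero or more of the literal '2', then one or more of any character except [1zx] (lazy) (captured as 'val'); then one or more of a word character (captured); then one or more of a digit; then one or more of one of [ow3d], then one or more of the literal 'v', then optionally a non-digit.
With the lazy modifier that quantifier settles for the fewest repetitions that let the rest of the pattern succeed (the atoms after it are unaffected and can still be greedy).
Walking the string: at [1:19] match 'llmmn2-cDAAX3wdvvu', groups = ('llmmn2-', 'cDAAX').
`findall` packs the 2 group values into a tuple for every match.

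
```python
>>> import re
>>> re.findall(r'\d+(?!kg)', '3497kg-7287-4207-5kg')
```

The negative lookahead/lookbehind blocks any match where the forbidden context is present.
Matches: at [0:3] → '349'; at [7:11] → '7287'; at [12:16] → '4207'.
No capturing groups, so `findall` returns the 3 full match strings.

['349', '7287', '4207']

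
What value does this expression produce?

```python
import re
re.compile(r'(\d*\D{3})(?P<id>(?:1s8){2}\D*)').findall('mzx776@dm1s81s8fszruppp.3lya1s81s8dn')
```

[('776@dm', '1s81s8fszruppp.'), ('3lya', '1s81s8dn')]

The pattern matches zero or more of a digit, then exactly 3 of a non-digit (captured); then the literal '1s8' repeated 2 times, then zero or more of a non-digit (captured as 'id').
Matches: at [3:24] match '776@dm1s81s8fszruppp.', groups = ('776@dm', '1s81s8fszruppp.'); at [24:36] match '3lya1s81s8dn', groups = ('3lya', '1s81s8dn').
2 groups means each result is a tuple of 2 captured strings — 2 here.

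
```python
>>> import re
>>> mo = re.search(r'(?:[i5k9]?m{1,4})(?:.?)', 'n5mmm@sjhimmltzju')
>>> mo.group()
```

'5mmm@'

This matches optionally one of [i5k9], then 1 to 4 of a literal 'm' (non-capturing group); then optionally any character (non-capturing group).
`re.search` scans for the first position where the pattern succeeds.
The match spans [1:6] → '5mmm@'.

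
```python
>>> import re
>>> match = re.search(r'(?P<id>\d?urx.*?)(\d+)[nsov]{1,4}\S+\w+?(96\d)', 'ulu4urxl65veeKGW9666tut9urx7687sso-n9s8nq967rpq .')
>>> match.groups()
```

Pattern: optionally a digit, then the literal 'urx', then zero or more of any character (lazy) (captured as 'id'); then one or more of a digit (captured); then 1 to 4 of one of [nsov], then one or more of a non-whitespace character; then one or more of a word character (lazy); then the literal '96', then a digit (captured).
`re.search` tries every starting position until one works.
The match spans [3:44] → '4urxl65veeKGW9666tut9urx7687sso-n9s8nq967'.
Captured: group 1 = '4urxl', group 2 = '65', group 3 = '967'.

('4urxl', '65', '967')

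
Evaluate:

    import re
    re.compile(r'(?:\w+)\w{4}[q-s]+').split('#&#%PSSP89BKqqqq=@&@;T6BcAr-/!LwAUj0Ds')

The pattern matches one or more of a word character (non-capturing group); then exactly 4 of a word character, then one or more of a character in [q-s].
Matches to split on: at [4:16] → 'PSSP89BKqqqq'; at [21:27] → 'T6BcAr'; at [30:38] → 'LwAUj0Ds'.
`split` removes every match and returns the 4 fragments in between.

['#&#%', '=@&@;', '-/!', '']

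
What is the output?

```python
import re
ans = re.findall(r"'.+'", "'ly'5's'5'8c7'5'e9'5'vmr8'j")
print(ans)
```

["'ly'5's'5'8c7'5'e9'5'vmr8'"]

Scanning left to right: at [0:26] → "'ly'5's'5'8c7'5'e9'5'vmr8'".
`findall` yields the raw match text (1 of them) because the pattern has no groups.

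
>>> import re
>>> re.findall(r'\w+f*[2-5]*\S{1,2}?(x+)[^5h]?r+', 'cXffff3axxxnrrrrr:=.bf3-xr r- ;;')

['x', 'x']

The pattern matches one or more of a word character; then zero or more of a literal 'f', then zero or more of a character in [2-5], then 1 to 2 of a non-whitespace character (lazy); then one or more of a literal 'x' (captured); then optionally any character except [5h], then one or more of a literal 'r'.
Scanning left to right: at [0:17] match 'cXffff3axxxnrrrrr', group 1 = 'x'; at [20:26] match 'bf3-xr', group 1 = 'x'.
One capturing group, so `findall` returns just the captured substring from each match — 2 in all.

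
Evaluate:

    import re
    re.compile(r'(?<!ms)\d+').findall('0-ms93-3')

['0', '3', '3']

A negative assertion filters positions out without eating any characters.
Walking the string: at [0:1] → '0'; at [5:6] → '3'; at [7:8] → '3'.
Since nothing is captured, `findall` lists the 3 matched substrings directly.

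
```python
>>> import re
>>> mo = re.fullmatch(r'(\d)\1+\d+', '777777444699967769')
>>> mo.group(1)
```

'7'

The match spans [0:18] → '777777444699967769'.
Captured: group 1 = '7'.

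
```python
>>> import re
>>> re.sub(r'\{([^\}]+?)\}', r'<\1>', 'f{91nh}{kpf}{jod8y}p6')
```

Each match is replaced using the text its own group 1 captured.

'f<91nh><kpf><jod8y>p6'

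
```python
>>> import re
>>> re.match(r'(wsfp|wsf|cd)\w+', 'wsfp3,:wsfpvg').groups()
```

The match spans [0:5] → 'wsfp3'.
Captured: group 1 = 'wsfp'.

('wsfp',)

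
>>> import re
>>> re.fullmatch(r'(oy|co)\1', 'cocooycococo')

None

`re.fullmatch` is like wrapping the pattern in `^…$` (in single-line mode).
Here the pattern can't cover the whole string, so the call returns None.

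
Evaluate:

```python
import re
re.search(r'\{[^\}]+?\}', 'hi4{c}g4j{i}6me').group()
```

The match spans [3:6] → '{c}'.

'{c}'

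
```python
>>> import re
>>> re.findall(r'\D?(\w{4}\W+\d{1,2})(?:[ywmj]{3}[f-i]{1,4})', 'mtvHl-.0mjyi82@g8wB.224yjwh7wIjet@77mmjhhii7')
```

`findall` collects group 1 from each match (2 total).

['tvHl-.0', 'Ijet@77']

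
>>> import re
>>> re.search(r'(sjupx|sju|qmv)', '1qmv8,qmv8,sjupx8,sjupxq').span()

(1, 4)

The match spans [1:4] → 'qmv'.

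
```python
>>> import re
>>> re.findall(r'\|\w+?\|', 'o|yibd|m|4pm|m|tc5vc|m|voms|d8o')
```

Since nothing is captured, `findall` lists the 4 matched substrings directly.

['|yibd|', '|4pm|', '|tc5vc|', '|voms|']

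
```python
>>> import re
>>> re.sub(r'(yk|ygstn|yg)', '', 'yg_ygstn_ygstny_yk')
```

'__y_'

`|` is ordered: at each position the engine commits to the first alternative that works.
`sub` substitutes '' at each match site.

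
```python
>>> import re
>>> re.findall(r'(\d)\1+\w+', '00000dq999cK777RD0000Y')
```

`\1` is not a pattern — it's the concrete string captured by group 1, re-applied verbatim.
Because there's exactly one group, `findall` drops the full match and keeps group 1 from the one hit.

['0']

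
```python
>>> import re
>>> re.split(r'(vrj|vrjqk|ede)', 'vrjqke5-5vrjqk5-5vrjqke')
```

['', 'vrj', 'qke5-5', 'vrj', 'qk5-5', 'vrj', 'qke']

The regex engine tests alternatives in the order written; an earlier branch that matches wins even if a later one would match more.
Matches to split on: at [0:3] → 'vrj'; at [9:12] → 'vrj'; at [17:20] → 'vrj'.
The group in the pattern means `split` returns the separators' captures alongside the pieces.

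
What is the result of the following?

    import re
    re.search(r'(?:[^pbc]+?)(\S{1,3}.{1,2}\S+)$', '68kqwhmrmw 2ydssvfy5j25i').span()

(0, 24)

The pattern matches one or more of any character except [pbc] (lazy) (non-capturing group); then 1 to 3 of a non-whitespace character, then 1 to 2 of any character, then one or more of a non-whitespace character (captured); then anchored at the end.
Unlike `match`, `search` isn't anchored — it looks for the pattern anywhere in the string.
The match spans [0:24] → '68kqwhmrmw 2ydssvfy5j25i'.
Captured: group 1 = 'mrmw 2ydssvfy5j25i'.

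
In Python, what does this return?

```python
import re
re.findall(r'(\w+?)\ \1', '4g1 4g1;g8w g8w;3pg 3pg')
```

The backreference `\1` re-matches whatever the first group consumed, character for character.
Scanning left to right: at [0:7] match '4g1 4g1', group 1 = '4g1'; at [8:15] match 'g8w g8w', group 1 = 'g8w'; at [16:23] match '3pg 3pg', group 1 = '3pg'.
`findall` collects group 1 from each match (3 total).

['4g1', 'g8w', '3pg']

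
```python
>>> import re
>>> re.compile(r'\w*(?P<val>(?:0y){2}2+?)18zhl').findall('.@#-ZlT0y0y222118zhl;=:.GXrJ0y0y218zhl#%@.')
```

One capturing group, so `findall` returns just the captured substring from the one match — 1 in all.

['0y0y2']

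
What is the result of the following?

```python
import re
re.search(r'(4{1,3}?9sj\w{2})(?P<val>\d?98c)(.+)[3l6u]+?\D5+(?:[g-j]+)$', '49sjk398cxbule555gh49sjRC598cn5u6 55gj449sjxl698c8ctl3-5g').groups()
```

('49sjk3', '98c', 'xbule555gh49sjRC598cn5u6 55gj449sjxl698c8ctl')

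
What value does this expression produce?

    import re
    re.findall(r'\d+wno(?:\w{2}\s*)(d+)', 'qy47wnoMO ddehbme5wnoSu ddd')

['dd', 'ddd']

The pattern matches one or more of a digit, then the literal 'wno'; then exactly 2 of a word character, then zero or more of whitespace (non-capturing group); then one or more of a literal 'd' (captured).
Scanning left to right: at [2:12] match '47wnoMO dd', group 1 = 'dd'; at [17:27] match '5wnoSu ddd', group 1 = 'ddd'.
Because there's exactly one group, `findall` drops the full match and keeps group 1 from each hit.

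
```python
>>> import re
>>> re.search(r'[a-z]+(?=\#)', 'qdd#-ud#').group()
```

'qdd'

Because the assertion is zero-width, the text it checks is not consumed and won't appear in the result.
The match spans [0:3] → 'qdd'.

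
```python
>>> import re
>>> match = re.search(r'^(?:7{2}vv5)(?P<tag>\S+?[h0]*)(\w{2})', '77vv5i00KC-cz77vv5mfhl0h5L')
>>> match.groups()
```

('i00', 'KC')

The match spans [0:10] → '77vv5i00KC'.
Captured: group 1 = 'i00', group 2 = 'KC'.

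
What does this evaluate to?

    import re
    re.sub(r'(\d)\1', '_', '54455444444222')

`\1` has to match the exact text group 1 already captured.
Matches: at [1:3] → '44'; at [3:5] → '55'; at [5:7] → '44'; at [7:9] → '44'; at [9:11] → '44'; ….
Every occurrence is swapped for '_'.

'5______2'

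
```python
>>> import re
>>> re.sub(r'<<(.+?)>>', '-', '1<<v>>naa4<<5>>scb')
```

Because the quantifier is non-greedy, it stops expanding at the earliest point where the rest of the pattern can succeed.
Matches: at [1:6] → '<<v>>'; at [10:15] → '<<5>>'.
Each match is replaced by '-'.

'1-naa4-scb'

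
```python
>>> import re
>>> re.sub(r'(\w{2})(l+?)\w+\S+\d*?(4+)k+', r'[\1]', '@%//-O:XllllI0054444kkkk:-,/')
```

This matches exactly 2 of a word character (captured); then one or more of a literal 'l' (lazy) (captured); then one or more of a word character, then one or more of a non-whitespace character, then zero or more of a digit (lazy); then one or more of a literal '4' (captured); then one or more of a literal 'k'.
Matches: at [7:24] → 'XllllI0054444kkkk'.
Each match is replaced using the text its own group 1 captured.

'@%//-O:[Xl]:-,/'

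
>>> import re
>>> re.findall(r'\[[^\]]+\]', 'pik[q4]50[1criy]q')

Matches: at [3:7] → '[q4]'; at [9:16] → '[1criy]'.
With no groups in the pattern, `findall` gives back each whole match — 2 here.

['[q4]', '[1criy]']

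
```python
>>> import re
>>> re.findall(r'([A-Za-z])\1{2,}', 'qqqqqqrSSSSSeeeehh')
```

['q', 'S', 'e']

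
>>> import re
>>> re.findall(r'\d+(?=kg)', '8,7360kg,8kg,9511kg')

The `(?=…)`/`(?<=…)` assertion just peeks at neighbouring text; it doesn't advance the match position.
`findall` yields the raw match text (3 of them) because the pattern has no groups.

['7360', '8', '9511']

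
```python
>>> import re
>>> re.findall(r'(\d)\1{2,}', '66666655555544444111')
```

`\1` is not a pattern — it's the concrete string captured by group 1, re-applied verbatim.
Because there's exactly one group, `findall` drops the full match and keeps group 1 from each hit.

['6', '5', '4', '1']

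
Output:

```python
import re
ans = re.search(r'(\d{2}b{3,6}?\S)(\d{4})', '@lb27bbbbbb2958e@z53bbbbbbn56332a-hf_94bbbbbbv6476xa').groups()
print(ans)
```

('27bbbbbb', '2958')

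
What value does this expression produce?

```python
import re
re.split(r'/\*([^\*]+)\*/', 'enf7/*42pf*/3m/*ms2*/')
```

Matches to split on: at [4:12] → '/*42pf*/'; at [14:21] → '/*ms2*/'.
The group in the pattern means `split` returns the separators' captures alongside the pieces.

['enf7', '42pf', '3m', 'ms2', '']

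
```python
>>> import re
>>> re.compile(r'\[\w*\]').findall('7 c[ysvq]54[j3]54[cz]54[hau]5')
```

Walking the string: at [3:9] → '[ysvq]'; at [11:15] → '[j3]'; at [17:21] → '[cz]'; at [23:28] → '[hau]'.
Since nothing is captured, `findall` lists the 4 matched substrings directly.

['[ysvq]', '[j3]', '[cz]', '[hau]']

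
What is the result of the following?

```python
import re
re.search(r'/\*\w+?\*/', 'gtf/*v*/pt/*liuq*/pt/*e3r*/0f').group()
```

'/*v*/'

`re.search` tries every starting position until one works.
The match spans [3:8] → '/*v*/'.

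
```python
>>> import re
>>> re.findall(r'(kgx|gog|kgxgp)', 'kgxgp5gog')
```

['kgx', 'gog']

Alternation isn't longest-match — the leftmost alternative that fits at this position is chosen.
Matches: at [0:3] match 'kgx', group 1 = 'kgx'; at [6:9] match 'gog', group 1 = 'gog'.
With a single group, `findall` returns only what that group captured — 2 items.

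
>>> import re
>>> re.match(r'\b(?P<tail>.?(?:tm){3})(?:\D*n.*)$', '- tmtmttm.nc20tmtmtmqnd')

None

Pattern: a word boundary (`\b`, zero-width); then optionally any character, then the literal 'tm' repeated 3 times (captured as 'tail'); then zero or more of a non-digit, then a literal 'n', then zero or more of any character (non-capturing group); then anchored at the end.
`match` is anchored at position 0; if the pattern doesn't fit there, it returns None.
Here the string doesn't start with a match, so the call returns None.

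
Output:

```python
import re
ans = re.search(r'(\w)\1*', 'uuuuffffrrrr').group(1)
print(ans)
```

u

The match spans [0:4] → 'uuuu'.
Captured: group 1 = 'u'.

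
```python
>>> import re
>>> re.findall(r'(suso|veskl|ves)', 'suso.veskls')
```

['suso', 'veskl']

`|` is ordered: at each position the engine commits to the first alternative that works.
One capturing group, so `findall` returns just the captured substring from each match — 2 in all.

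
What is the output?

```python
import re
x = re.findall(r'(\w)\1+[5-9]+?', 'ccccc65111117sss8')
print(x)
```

`\1` has to match the exact text group 1 already captured.
Walking the string: at [0:6] match 'ccccc6', group 1 = 'c'; at [7:13] match '111117', group 1 = '1'; at [13:17] match 'sss8', group 1 = 's'.
With a single group, `findall` returns only what that group captured — 3 items.

['c', '1', 's']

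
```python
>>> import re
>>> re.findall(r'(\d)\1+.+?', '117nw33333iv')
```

['1', '3']

After group 1 captures some text, `\1` only succeeds where that same text appears again.
Matches: at [0:3] match '117', group 1 = '1'; at [5:11] match '33333i', group 1 = '3'.
With a single group, `findall` returns only what that group captured — 2 items.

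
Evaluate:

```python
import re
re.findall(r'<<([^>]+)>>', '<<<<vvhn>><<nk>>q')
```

['<<vvhn', 'nk']

Walking the string: at [0:10] match '<<<<vvhn>>', group 1 = '<<vvhn'; at [10:16] match '<<nk>>', group 1 = 'nk'.
With a single group, `findall` returns only what that group captured — 2 items.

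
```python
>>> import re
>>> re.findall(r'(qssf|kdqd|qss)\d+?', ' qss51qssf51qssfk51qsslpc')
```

Matches: at [1:5] match 'qss5', group 1 = 'qss'; at [6:11] match 'qssf5', group 1 = 'qssf'.
Because there's exactly one group, `findall` drops the full match and keeps group 1 from each hit.

['qss', 'qssf']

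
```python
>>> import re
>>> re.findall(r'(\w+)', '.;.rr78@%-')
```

['rr78']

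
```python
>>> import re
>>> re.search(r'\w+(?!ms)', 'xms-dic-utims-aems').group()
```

A negative assertion filters positions out without eating any characters.
`re.search` tries every starting position until one works.
The match spans [0:3] → 'xms'.

'xms'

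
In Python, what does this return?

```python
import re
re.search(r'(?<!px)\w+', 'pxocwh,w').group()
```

A negative assertion filters positions out without eating any characters.
`re.search` scans for the first position where the pattern succeeds.
The match spans [0:6] → 'pxocwh'.

'pxocwh'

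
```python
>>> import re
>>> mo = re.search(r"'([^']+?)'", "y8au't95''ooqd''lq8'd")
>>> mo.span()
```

(4, 9)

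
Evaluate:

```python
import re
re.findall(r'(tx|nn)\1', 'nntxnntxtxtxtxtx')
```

A backreference is literal: `\1` must see the identical characters the first group matched.
`findall` collects group 1 from each match (2 total).

['tx', 'tx']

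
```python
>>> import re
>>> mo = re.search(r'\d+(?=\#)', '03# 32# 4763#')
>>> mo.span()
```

(0, 2)

Because the assertion is zero-width, the text it checks is not consumed and won't appear in the result.
`re.search` scans for the first position where the pattern succeeds.
The match spans [0:2] → '03'.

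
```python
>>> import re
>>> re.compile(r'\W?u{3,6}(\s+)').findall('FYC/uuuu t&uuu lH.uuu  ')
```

[' ', ' ', '  ']

Pattern: optionally a non-word character, then 3 to 6 of the literal 'u'; then one or more of whitespace (captured).
Scanning left to right: at [3:9] match '/uuuu ', group 1 = ' '; at [10:15] match '&uuu ', group 1 = ' '; at [17:23] match '.uuu  ', group 1 = '  '.
One capturing group, so `findall` returns just the captured substring from each match — 3 in all.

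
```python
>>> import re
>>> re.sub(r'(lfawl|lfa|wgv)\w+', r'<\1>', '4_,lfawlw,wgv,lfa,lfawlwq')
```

'4_,<lfawl>,wgv,lfa,<lfawl>'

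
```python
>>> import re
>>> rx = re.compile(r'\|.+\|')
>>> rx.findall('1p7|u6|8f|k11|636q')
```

['|u6|8f|k11|']

No capturing groups, so `findall` returns the 1 full match string.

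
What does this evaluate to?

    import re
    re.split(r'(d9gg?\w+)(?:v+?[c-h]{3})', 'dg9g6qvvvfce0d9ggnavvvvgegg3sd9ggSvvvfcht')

['dg9g6qvvvfce0', 'd9ggnavvvvgegg3sd9ggSvv', 't']

Pattern: the literal 'd9g', then optionally a literal 'g', then one or more of a word character (captured); then one or more of a literal 'v' (lazy), then exactly 3 of a character in [c-h] (non-capturing group).
Because the pattern has a capturing group, `split` also inserts each captured text between the pieces.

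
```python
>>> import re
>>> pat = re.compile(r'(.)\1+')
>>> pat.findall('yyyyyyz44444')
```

The backreference `\1` re-matches whatever the first group consumed, character for character.
Scanning left to right: at [0:6] match 'yyyyyy', group 1 = 'y'; at [7:12] match '44444', group 1 = '4'.
One capturing group, so `findall` returns just the captured substring from each match — 2 in all.

['y', '4']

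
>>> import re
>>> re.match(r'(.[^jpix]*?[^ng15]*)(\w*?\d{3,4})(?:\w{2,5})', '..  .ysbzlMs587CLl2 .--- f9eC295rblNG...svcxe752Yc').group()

Pattern: any character, then zero or more of any character except [jpix] (lazy), then zero or more of any character except [ng15] (captured); then zero or more of a word character (lazy), then 3 to 4 of a digit (captured); then 2 to 5 of a word character (non-capturing group).
`re.match` only tries the pattern at the start of the string.
The match spans [0:19] → '..  .ysbzlMs587CLl2'.
Captured: group 1 = '..  .ysbzlMs', group 2 = '587'.

'..  .ysbzlMs587CLl2'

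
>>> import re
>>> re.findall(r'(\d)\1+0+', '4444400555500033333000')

`\1` has to match the exact text group 1 already captured.
Matches: at [0:7] match '4444400', group 1 = '4'; at [7:14] match '5555000', group 1 = '5'; at [14:22] match '33333000', group 1 = '3'.
`findall` collects group 1 from each match (3 total).

['4', '5', '3']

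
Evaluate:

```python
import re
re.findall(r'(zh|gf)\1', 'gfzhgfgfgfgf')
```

After group 1 captures some text, `\1` only succeeds where that same text appears again.
With a single group, `findall` returns only what that group captured — 2 items.

['gf', 'gf']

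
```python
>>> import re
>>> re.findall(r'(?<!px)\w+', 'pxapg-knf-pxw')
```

['pxapg', 'knf', 'pxw']

The negative lookaround is zero-width — it rules out positions where the adjacent text would match, without consuming anything.
With no groups in the pattern, `findall` gives back each whole match — 3 here.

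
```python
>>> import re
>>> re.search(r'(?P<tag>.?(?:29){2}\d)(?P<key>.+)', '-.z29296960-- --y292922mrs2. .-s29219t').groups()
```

('z29296', '960-- --y292922mrs2. .-s29219t')

The match spans [2:38] → 'z29296960-- --y292922mrs2. .-s29219t'.
Captured: group 1 = 'z29296', group 2 = '960-- --y292922mrs2. .-s29219t'.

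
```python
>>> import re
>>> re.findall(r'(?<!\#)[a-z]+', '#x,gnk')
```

The negative lookahead/lookbehind blocks any match where the forbidden context is present.
Scanning left to right: at [3:6] → 'gnk'.
No capturing groups, so `findall` returns the 1 full match string.

['gnk']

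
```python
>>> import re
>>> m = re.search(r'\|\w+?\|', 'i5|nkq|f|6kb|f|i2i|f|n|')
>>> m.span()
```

`search` walks the string left to right and returns the first match it finds.
The match spans [2:7] → '|nkq|'.

(2, 7)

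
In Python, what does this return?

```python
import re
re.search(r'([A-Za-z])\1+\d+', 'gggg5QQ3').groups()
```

('g',)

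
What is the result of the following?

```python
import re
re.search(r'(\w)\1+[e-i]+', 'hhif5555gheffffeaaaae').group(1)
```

'h'

The match spans [0:4] → 'hhif'.
Captured: group 1 = 'h'.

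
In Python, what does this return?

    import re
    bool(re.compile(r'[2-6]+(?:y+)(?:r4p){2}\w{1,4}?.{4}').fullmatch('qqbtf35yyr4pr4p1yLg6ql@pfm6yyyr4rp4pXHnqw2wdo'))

`re.fullmatch` is like wrapping the pattern in `^…$` (in single-line mode).
Here there's no way to consume every character, so the call returns None, and `bool(None)` is False.

False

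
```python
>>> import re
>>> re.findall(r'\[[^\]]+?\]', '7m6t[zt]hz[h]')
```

No capturing groups, so `findall` returns the 2 full match strings.

['[zt]', '[h]']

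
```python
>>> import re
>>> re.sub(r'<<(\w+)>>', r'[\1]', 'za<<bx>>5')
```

'za[bx]5'

The replacement refers to a captured group, so each match is rewritten using its own captured text.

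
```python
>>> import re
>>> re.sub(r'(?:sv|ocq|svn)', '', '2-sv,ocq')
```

'2-,'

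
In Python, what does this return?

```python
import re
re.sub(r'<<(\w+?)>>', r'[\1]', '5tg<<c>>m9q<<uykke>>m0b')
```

'5tg[c]m9q[uykke]m0b'

Matches: at [3:8] → '<<c>>'; at [11:20] → '<<uykke>>'.
`\1` in the replacement pulls in group 1's text for each match.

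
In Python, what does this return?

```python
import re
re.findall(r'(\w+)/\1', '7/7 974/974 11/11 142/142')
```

`\1` has to match the exact text group 1 already captured.
Scanning left to right: at [0:3] match '7/7', group 1 = '7'; at [4:11] match '974/974', group 1 = '974'; at [12:17] match '11/11', group 1 = '11'; at [18:25] match '142/142', group 1 = '142'.
One capturing group, so `findall` returns just the captured substring from each match — 4 in all.

['7', '974', '11', '142']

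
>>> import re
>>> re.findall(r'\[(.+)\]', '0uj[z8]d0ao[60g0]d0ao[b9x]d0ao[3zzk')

['z8]d0ao[60g0]d0ao[b9x']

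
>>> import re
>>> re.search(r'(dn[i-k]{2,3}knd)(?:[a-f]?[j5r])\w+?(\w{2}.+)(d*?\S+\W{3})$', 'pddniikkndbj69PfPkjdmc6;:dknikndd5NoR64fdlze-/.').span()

(2, 47)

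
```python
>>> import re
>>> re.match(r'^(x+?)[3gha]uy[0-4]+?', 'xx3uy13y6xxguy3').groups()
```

The pattern matches anchored at the start of the string; then one or more of a literal 'x' (lazy) (captured); then one of [3gha], then the literal 'uy'; then one or more of a character in [0-4] (lazy).
With the lazy modifier that quantifier settles for the fewest repetitions that let the rest of the pattern succeed (the atoms after it are unaffected and can still be greedy).
`match` is anchored at position 0; if the pattern doesn't fit there, it returns None.
The match spans [0:6] → 'xx3uy1'.
Captured: group 1 = 'xx'.

('xx',)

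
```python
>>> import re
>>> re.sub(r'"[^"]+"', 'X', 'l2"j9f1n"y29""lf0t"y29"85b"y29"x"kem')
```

Matches: at [2:9] → '"j9f1n"'; at [13:19] → '"lf0t"'; at [22:27] → '"85b"'; at [30:33] → '"x"'.
Every occurrence is swapped for 'X'.

'l2Xy29"Xy29Xy29Xkem'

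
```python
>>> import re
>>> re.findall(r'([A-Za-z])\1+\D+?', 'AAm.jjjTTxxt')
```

['A', 'j', 'x']

`\1` has to match the exact text group 1 already captured.
With a single group, `findall` returns only what that group captured — 3 items.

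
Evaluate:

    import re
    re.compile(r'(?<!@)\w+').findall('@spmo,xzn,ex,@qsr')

Because the assertion is negative and zero-width, positions next to the forbidden text are skipped.
Scanning left to right: at [2:5] → 'pmo'; at [6:9] → 'xzn'; at [10:12] → 'ex'; at [15:17] → 'sr'.
No capturing groups, so `findall` returns the 4 full match strings.

['pmo', 'xzn', 'ex', 'sr']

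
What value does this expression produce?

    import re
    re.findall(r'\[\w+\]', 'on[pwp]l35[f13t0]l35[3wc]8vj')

['[pwp]', '[f13t0]', '[3wc]']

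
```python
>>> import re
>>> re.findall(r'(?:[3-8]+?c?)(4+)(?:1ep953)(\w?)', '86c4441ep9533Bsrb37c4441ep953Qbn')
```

[('444', '3'), ('444', 'Q')]

The pattern matches one or more of a character in [3-8] (lazy), then optionally a literal 'c' (non-capturing group); then one or more of a literal '4' (captured); then the literal '1ep', then the literal '953' (non-capturing group); then optionally a word character (captured).
`findall` packs the 2 group values into a tuple for every match.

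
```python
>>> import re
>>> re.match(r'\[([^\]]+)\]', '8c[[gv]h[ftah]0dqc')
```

None

`match` is anchored at position 0; if the pattern doesn't fit there, it returns None.
Here the string doesn't start with a match, so the call returns None.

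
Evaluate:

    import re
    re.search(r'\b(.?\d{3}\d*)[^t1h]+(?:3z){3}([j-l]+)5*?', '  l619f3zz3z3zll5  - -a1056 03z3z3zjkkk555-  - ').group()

'a1056 03z3z3zjkkk'

The pattern matches a word boundary (`\b`, zero-width); then optionally any character, then exactly 3 of a digit, then zero or more of a digit (captured); then one or more of any character except [t1h], then the literal '3z' repeated 3 times; then one or more of a character in [j-l] (captured); then zero or more of a literal '5' (lazy).
A `+?`/`*?`/`{m,n}?` starts at its minimum and grows only as far as needed for what follows to match.
`search` walks the string left to right and returns the first match it finds.
The match spans [22:39] → 'a1056 03z3z3zjkkk'.
Captured: group 1 = 'a1056', group 2 = 'jkkk'.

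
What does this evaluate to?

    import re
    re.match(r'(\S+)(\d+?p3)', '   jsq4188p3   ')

None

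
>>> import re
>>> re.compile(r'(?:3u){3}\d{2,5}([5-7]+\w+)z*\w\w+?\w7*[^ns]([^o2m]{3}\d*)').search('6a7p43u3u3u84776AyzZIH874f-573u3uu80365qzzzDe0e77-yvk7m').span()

(5, 30)

The pattern matches the literal '3u' repeated 3 times, then 2 to 5 of a digit; then one or more of a character in [5-7], then one or more of a word character (captured); then zero or more of a literal 'z', then a word character, then one or more of a word character (lazy); then a word character, then zero or more of a literal '7', then any character except [ns]; then exactly 3 of any character except [o2m], then zero or more of a digit (captured).
`re.search` tries every starting position until one works.
The match spans [5:30] → '3u3u3u84776AyzZIH874f-573'.
Captured: group 1 = '6AyzZIH8', group 2 = '573'.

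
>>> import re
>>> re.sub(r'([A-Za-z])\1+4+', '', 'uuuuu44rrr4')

''

A backreference is literal: `\1` must see the identical characters the first group matched.
`sub` substitutes '' at each match site.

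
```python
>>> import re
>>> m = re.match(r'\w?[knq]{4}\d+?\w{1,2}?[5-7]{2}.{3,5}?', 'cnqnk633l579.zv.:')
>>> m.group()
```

`re.match` only tries the pattern at the start of the string.
The match spans [0:14] → 'cnqnk633l579.z'.

'cnqnk633l579.z'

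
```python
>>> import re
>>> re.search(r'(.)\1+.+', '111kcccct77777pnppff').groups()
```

('1',)

The match spans [0:20] → '111kcccct77777pnppff'.
Captured: group 1 = '1'.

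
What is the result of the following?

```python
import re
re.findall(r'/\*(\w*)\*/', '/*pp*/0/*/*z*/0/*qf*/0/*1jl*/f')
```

['pp', 'z', 'qf', '1jl']

Scanning left to right: at [0:6] match '/*pp*/', group 1 = 'pp'; at [9:14] match '/*z*/', group 1 = 'z'; at [15:21] match '/*qf*/', group 1 = 'qf'; at [22:29] match '/*1jl*/', group 1 = '1jl'.
Because there's exactly one group, `findall` drops the full match and keeps group 1 from each hit.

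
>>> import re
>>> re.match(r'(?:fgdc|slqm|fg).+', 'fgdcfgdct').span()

`re.match` only tries the pattern at the start of the string.
The match spans [0:9] → 'fgdcfgdct'.

(0, 9)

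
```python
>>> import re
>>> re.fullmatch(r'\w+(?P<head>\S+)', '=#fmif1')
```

None

`re.fullmatch` requires the pattern to consume the entire string.
Here the string isn't matched end-to-end, so the call returns None.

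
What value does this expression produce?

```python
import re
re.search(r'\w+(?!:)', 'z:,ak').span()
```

(3, 5)

The negative lookahead/lookbehind blocks any match where the forbidden context is present.
The match spans [3:5] → 'ak'.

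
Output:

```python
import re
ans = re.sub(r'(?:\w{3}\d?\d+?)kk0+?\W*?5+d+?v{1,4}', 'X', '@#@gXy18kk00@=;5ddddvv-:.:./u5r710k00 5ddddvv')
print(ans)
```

@#@X-:.:./u5r710k00 5ddddvv

This matches exactly 3 of a word character, then optionally a digit, then one or more of a digit (lazy) (non-capturing group); then the literal 'kk', then one or more of the literal '0' (lazy), then zero or more of a non-word character (lazy); then one or more of a literal '5', then one or more of a literal 'd' (lazy), then 1 to 4 of a literal 'v'.
Matches: at [3:22] → 'gXy18kk00@=;5ddddvv'.
`sub` substitutes 'X' at each match site.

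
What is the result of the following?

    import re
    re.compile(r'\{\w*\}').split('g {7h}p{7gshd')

Matches to split on: at [2:6] → '{7h}'.
The string is cut at each match, leaving 2 pieces.

['g ', 'p{7gshd']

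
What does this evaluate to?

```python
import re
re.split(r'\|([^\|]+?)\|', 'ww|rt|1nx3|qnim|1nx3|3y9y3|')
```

Matches to split on: at [2:6] → '|rt|'; at [10:16] → '|qnim|'; at [20:27] → '|3y9y3|'.
`re.split` interleaves the captured-group text with the surrounding fragments.

['ww', 'rt', '1nx3', 'qnim', '1nx3', '3y9y3', '']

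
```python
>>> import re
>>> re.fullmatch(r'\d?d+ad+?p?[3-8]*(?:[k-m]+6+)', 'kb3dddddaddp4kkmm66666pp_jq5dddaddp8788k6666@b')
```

`re.fullmatch` requires the pattern to consume the entire string.
Here the string isn't matched end-to-end, so the call returns None.

None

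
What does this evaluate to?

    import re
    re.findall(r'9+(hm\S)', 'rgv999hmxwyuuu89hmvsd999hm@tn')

The pattern matches one or more of a literal '9'; then the literal 'hm', then a non-whitespace character (captured).
With a single group, `findall` returns only what that group captured — 3 items.

['hmx', 'hmv', 'hm@']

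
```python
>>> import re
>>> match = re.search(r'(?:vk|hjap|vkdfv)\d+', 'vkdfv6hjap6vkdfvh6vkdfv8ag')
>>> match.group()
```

'vkdfv6'

The match spans [0:6] → 'vkdfv6'.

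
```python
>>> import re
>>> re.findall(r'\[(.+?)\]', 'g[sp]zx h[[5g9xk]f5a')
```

['sp', '[5g9xk']

A non-greedy quantifier consumes as few characters as it can — just enough that the remainder of the pattern still matches from where it stops; whatever follows it matches normally.
Matches: at [1:5] match '[sp]', group 1 = 'sp'; at [9:17] match '[[5g9xk]', group 1 = '[5g9xk'.
With a single group, `findall` returns only what that group captured — 2 items.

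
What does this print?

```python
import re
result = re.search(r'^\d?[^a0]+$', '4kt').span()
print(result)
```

(0, 3)

The pattern matches anchored at the start of the string; then optionally a digit; then one or more of any character except [a0]; then anchored at the end.
`search` walks the string left to right and returns the first match it finds.
The match spans [0:3] → '4kt'.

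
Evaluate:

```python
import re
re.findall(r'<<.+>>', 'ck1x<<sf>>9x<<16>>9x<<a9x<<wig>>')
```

['<<sf>>9x<<16>>9x<<a9x<<wig>>']

Scanning left to right: at [4:32] → '<<sf>>9x<<16>>9x<<a9x<<wig>>'.
Since nothing is captured, `findall` lists the 1 matched substring directly.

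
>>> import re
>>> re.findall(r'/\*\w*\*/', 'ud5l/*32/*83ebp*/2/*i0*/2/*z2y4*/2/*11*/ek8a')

Scanning left to right: at [8:17] → '/*83ebp*/'; at [18:24] → '/*i0*/'; at [25:33] → '/*z2y4*/'; at [34:40] → '/*11*/'.
Since nothing is captured, `findall` lists the 4 matched substrings directly.

['/*83ebp*/', '/*i0*/', '/*z2y4*/', '/*11*/']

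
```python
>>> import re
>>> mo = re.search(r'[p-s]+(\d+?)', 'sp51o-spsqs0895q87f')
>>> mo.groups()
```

('5',)

The pattern matches one or more of a character in [p-s]; then one or more of a digit (lazy) (captured).
Lazy quantifiers expand one character at a time until the remainder of the pattern can match.
Unlike `match`, `search` isn't anchored — it looks for the pattern anywhere in the string.
The match spans [0:3] → 'sp5'.
Captured: group 1 = '5'.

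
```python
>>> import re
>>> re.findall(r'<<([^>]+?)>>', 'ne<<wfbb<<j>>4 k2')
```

Walking the string: at [2:13] match '<<wfbb<<j>>', group 1 = 'wfbb<<j'.
With a single group, `findall` returns only what that group captured — 1 item.

['wfbb<<j']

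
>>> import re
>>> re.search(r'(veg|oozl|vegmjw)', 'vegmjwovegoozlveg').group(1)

Branches in `(...|...)` are attempted left-to-right; the first branch that allows the whole pattern to succeed is taken.
`re.search` scans for the first position where the pattern succeeds.
The match spans [0:3] → 'veg'.
Captured: group 1 = 'veg'.

'veg'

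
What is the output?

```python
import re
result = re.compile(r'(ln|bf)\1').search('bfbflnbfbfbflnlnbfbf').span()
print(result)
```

The backreference `\1` re-matches whatever the first group consumed, character for character.
The match spans [0:4] → 'bfbf'.

(0, 4)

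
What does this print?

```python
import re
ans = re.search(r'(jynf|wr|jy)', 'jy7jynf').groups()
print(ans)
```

Unlike `match`, `search` isn't anchored — it looks for the pattern anywhere in the string.
The match spans [0:2] → 'jy'.
Captured: group 1 = 'jy'.

('jy',)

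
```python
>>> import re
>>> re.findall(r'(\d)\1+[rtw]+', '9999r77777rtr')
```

After group 1 captures some text, `\1` only succeeds where that same text appears again.
Scanning left to right: at [0:5] match '9999r', group 1 = '9'; at [5:13] match '77777rtr', group 1 = '7'.
`findall` collects group 1 from each match (2 total).

['9', '7']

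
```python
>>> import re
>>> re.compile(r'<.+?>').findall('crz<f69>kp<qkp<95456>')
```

The `?` after the quantifier makes it lazy — it takes as little as possible before letting the rest of the pattern try.
No capturing groups, so `findall` returns the 2 full match strings.

['<f69>', '<qkp<95456>']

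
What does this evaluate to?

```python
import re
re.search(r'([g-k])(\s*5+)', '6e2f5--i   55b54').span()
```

(7, 13)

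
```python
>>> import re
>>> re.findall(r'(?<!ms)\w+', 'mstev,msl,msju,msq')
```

A negative assertion filters positions out without eating any characters.
Walking the string: at [0:5] → 'mstev'; at [6:9] → 'msl'; at [10:14] → 'msju'; at [15:18] → 'msq'.
Since nothing is captured, `findall` lists the 4 matched substrings directly.

['mstev', 'msl', 'msju', 'msq']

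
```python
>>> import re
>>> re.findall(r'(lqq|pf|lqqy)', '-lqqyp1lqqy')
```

['lqq', 'lqq']

`|` is ordered: at each position the engine commits to the first alternative that works.
Matches: at [1:4] match 'lqq', group 1 = 'lqq'; at [7:10] match 'lqq', group 1 = 'lqq'.
One capturing group, so `findall` returns just the captured substring from each match — 2 in all.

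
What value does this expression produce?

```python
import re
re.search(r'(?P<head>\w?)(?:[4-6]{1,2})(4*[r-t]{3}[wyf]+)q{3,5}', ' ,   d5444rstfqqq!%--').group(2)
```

'44rstf'

The match spans [5:17] → 'd5444rstfqqq'.
Captured: group 1 = 'd', group 2 = '44rstf'.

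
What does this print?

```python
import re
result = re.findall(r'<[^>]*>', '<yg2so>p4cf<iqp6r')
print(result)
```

['<yg2so>']

`findall` yields the raw match text (1 of them) because the pattern has no groups.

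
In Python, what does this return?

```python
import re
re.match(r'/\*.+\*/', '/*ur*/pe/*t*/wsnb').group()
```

'/*ur*/pe/*t*/'

With `match`, the pattern is implicitly anchored at the beginning.
The match spans [0:13] → '/*ur*/pe/*t*/'.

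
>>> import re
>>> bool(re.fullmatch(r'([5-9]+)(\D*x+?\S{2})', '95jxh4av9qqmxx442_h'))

False

Pattern: one or more of a character in [5-9] (captured); then zero or more of a non-digit, then one or more of a literal 'x' (lazy), then exactly 2 of a non-whitespace character (captured).
`re.fullmatch` is like wrapping the pattern in `^…$` (in single-line mode).
Here there's no way to consume every character, so the call returns None, and `bool(None)` is False.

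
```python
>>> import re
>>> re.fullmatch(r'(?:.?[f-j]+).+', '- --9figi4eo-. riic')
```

`re.fullmatch` requires the pattern to consume the entire string.
Here the string isn't matched end-to-end, so the call returns None.

None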